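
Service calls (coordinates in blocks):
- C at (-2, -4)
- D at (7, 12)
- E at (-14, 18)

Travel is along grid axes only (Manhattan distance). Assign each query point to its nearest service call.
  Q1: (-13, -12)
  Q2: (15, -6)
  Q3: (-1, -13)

Q1 at (-13, -12):
  C: |11| + |8| = 11 + 8 = 19 blocks
  D: |20| + |24| = 20 + 24 = 44 blocks
  E: |-1| + |30| = 1 + 30 = 31 blocks
  → nearest: C (19 blocks)
Q2 at (15, -6):
  C: |-17| + |2| = 17 + 2 = 19 blocks
  D: |-8| + |18| = 8 + 18 = 26 blocks
  E: |-29| + |24| = 29 + 24 = 53 blocks
  → nearest: C (19 blocks)
Q3 at (-1, -13):
  C: |-1| + |9| = 1 + 9 = 10 blocks
  D: |8| + |25| = 8 + 25 = 33 blocks
  E: |-13| + |31| = 13 + 31 = 44 blocks
  → nearest: C (10 blocks)

Q1→C; Q2→C; Q3→C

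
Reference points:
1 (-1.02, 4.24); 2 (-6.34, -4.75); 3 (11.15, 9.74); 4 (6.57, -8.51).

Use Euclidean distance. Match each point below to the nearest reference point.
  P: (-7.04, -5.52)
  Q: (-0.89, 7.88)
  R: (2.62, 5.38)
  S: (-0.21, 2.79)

P at (-7.04, -5.52):
  1: √((6.02)² + (9.76)²) = √(36.2404 + 95.2576) = 11.47
  2: √((0.70)² + (0.77)²) = √(0.4900 + 0.5929) = 1.04
  3: √((18.19)² + (15.26)²) = √(330.8761 + 232.8676) = 23.74
  4: √((13.61)² + (-2.99)²) = √(185.2321 + 8.9401) = 13.93
  → nearest: 2 (1.04)
Q at (-0.89, 7.88):
  1: √((-0.13)² + (-3.64)²) = √(0.0169 + 13.2496) = 3.64
  2: √((-5.45)² + (-12.63)²) = √(29.7025 + 159.5169) = 13.76
  3: √((12.04)² + (1.86)²) = √(144.9616 + 3.4596) = 12.18
  4: √((7.46)² + (-16.39)²) = √(55.6516 + 268.6321) = 18.01
  → nearest: 1 (3.64)
R at (2.62, 5.38):
  1: √((-3.64)² + (-1.14)²) = √(13.2496 + 1.2996) = 3.81
  2: √((-8.96)² + (-10.13)²) = √(80.2816 + 102.6169) = 13.52
  3: √((8.53)² + (4.36)²) = √(72.7609 + 19.0096) = 9.58
  4: √((3.95)² + (-13.89)²) = √(15.6025 + 192.9321) = 14.44
  → nearest: 1 (3.81)
S at (-0.21, 2.79):
  1: √((-0.81)² + (1.45)²) = √(0.6561 + 2.1025) = 1.66
  2: √((-6.13)² + (-7.54)²) = √(37.5769 + 56.8516) = 9.72
  3: √((11.36)² + (6.95)²) = √(129.0496 + 48.3025) = 13.32
  4: √((6.78)² + (-11.30)²) = √(45.9684 + 127.6900) = 13.18
  → nearest: 1 (1.66)

P→2; Q→1; R→1; S→1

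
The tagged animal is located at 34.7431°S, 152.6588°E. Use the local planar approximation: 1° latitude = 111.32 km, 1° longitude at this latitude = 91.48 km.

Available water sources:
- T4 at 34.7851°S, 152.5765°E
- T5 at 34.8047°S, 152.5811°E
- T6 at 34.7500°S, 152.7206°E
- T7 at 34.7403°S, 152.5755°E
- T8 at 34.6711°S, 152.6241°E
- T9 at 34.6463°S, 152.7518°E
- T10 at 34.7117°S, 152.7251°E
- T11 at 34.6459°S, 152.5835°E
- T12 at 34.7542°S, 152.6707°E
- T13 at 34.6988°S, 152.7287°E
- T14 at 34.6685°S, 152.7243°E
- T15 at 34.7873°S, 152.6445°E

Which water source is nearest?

T12

Distances from 34.7431°S, 152.6588°E:
T4: 8.8624 km
T5: 9.8766 km
T6: 5.7054 km
T7: 7.6267 km
T8: 8.6208 km
T9: 13.7294 km
T10: 7.0003 km
T11: 12.8269 km
T12: 1.6468 km
T13: 8.0752 km
T14: 10.2405 km
T15: 5.0913 km
Minimum: T12 at 1.6468 km.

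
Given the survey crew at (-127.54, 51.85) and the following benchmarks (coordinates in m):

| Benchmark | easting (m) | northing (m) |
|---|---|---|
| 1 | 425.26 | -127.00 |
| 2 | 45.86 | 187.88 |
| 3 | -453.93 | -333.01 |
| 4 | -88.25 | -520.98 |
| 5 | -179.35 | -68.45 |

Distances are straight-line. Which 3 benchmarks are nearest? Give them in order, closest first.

5, 2, 3

Distances from (-127.54, 51.85):
1: 581.01 m
2: 220.39 m
3: 504.63 m
4: 574.18 m
5: 130.98 m
Sorted: 5 (130.98 m) < 2 (220.39 m) < 3 (504.63 m) < 4 (574.18 m) < 1 (581.01 m)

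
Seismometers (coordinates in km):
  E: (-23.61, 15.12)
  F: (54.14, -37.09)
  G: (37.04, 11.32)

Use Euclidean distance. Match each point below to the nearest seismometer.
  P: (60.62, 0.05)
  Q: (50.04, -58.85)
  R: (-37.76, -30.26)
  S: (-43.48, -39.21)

P at (60.62, 0.05):
  E: √((-84.23)² + (15.07)²) = √(7094.6929 + 227.1049) = 85.57 km
  F: √((-6.48)² + (-37.14)²) = √(41.9904 + 1379.3796) = 37.70 km
  G: √((-23.58)² + (11.27)²) = √(556.0164 + 127.0129) = 26.13 km
  → nearest: G (26.13 km)
Q at (50.04, -58.85):
  E: √((-73.65)² + (73.97)²) = √(5424.3225 + 5471.5609) = 104.38 km
  F: √((4.10)² + (21.76)²) = √(16.8100 + 473.4976) = 22.14 km
  G: √((-13.00)² + (70.17)²) = √(169.0000 + 4923.8289) = 71.36 km
  → nearest: F (22.14 km)
R at (-37.76, -30.26):
  E: √((14.15)² + (45.38)²) = √(200.2225 + 2059.3444) = 47.53 km
  F: √((91.90)² + (-6.83)²) = √(8445.6100 + 46.6489) = 92.15 km
  G: √((74.80)² + (41.58)²) = √(5595.0400 + 1728.8964) = 85.58 km
  → nearest: E (47.53 km)
S at (-43.48, -39.21):
  E: √((19.87)² + (54.33)²) = √(394.8169 + 2951.7489) = 57.85 km
  F: √((97.62)² + (2.12)²) = √(9529.6644 + 4.4944) = 97.64 km
  G: √((80.52)² + (50.53)²) = √(6483.4704 + 2553.2809) = 95.06 km
  → nearest: E (57.85 km)

P→G; Q→F; R→E; S→E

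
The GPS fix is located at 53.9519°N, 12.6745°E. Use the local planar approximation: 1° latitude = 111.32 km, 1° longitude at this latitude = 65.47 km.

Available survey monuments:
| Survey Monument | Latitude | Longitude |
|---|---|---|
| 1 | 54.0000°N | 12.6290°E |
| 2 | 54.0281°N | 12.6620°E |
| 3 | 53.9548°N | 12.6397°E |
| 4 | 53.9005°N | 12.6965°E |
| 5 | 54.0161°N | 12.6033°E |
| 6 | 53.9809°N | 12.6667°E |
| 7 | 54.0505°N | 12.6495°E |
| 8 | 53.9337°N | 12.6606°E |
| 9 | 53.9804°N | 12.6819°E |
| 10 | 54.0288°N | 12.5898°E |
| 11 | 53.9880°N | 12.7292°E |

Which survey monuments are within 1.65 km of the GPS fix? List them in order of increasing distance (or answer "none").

Distances from 53.9519°N, 12.6745°E:
1: √((0.0481·111.32)² + (-0.0455·65.47)²) = √(28.670585 + 8.873756) = 6.1273 km
2: √((0.0762·111.32)² + (-0.0125·65.47)²) = √(71.954231 + 0.669738) = 8.5220 km
3: √((0.0029·111.32)² + (-0.0348·65.47)²) = √(0.104218 + 5.190906) = 2.3011 km
4: √((-0.0514·111.32)² + (0.0220·65.47)²) = √(32.739545 + 2.074579) = 5.9003 km
5: √((0.0642·111.32)² + (-0.0712·65.47)²) = √(51.075950 + 21.729247) = 8.5326 km
6: √((0.0290·111.32)² + (-0.0078·65.47)²) = √(10.421792 + 0.260780) = 3.2684 km
7: √((0.0986·111.32)² + (-0.0250·65.47)²) = √(120.475913 + 2.678951) = 11.0975 km
8: √((-0.0182·111.32)² + (-0.0139·65.47)²) = √(4.104773 + 0.828160) = 2.2210 km
9: √((0.0285·111.32)² + (0.0074·65.47)²) = √(10.065518 + 0.234719) = 3.2094 km
10: √((0.0769·111.32)² + (-0.0847·65.47)²) = √(73.282297 + 30.750452) = 10.1996 km
11: √((0.0361·111.32)² + (0.0547·65.47)²) = √(16.149564 + 12.825058) = 5.3828 km
Threshold 1.65 km: none within range.

none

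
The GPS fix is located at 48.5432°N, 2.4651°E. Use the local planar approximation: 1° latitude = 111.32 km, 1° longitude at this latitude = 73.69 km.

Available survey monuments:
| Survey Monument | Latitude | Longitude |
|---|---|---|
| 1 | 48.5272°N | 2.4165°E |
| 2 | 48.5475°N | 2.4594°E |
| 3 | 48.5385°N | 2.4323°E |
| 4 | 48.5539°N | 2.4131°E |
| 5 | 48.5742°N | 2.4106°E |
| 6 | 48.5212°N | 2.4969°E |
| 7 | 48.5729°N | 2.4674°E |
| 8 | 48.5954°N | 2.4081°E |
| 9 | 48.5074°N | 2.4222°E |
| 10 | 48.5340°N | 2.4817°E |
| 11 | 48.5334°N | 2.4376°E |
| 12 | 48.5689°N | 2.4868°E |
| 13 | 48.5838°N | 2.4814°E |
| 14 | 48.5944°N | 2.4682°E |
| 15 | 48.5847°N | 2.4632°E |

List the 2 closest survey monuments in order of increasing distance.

Distances from 48.5432°N, 2.4651°E:
1: √((-0.0160·111.32)² + (-0.0486·73.69)²) = √(3.172388 + 12.825953) = 3.9998 km
2: √((0.0043·111.32)² + (-0.0057·73.69)²) = √(0.229131 + 0.176428) = 0.6368 km
3: √((-0.0047·111.32)² + (-0.0328·73.69)²) = √(0.273742 + 5.842044) = 2.4730 km
4: √((0.0107·111.32)² + (-0.0520·73.69)²) = √(1.418776 + 14.683304) = 4.0127 km
5: √((0.0310·111.32)² + (-0.0545·73.69)²) = √(11.908849 + 16.129099) = 5.2951 km
6: √((-0.0220·111.32)² + (0.0318·73.69)²) = √(5.997797 + 5.491252) = 3.3895 km
7: √((0.0297·111.32)² + (0.0023·73.69)²) = √(10.930985 + 0.028726) = 3.3105 km
8: √((0.0522·111.32)² + (-0.0570·73.69)²) = √(33.766605 + 17.642772) = 7.1700 km
9: √((-0.0358·111.32)² + (-0.0429·73.69)²) = √(15.882265 + 9.993824) = 5.0869 km
10: √((-0.0092·111.32)² + (0.0166·73.69)²) = √(1.048871 + 1.496350) = 1.5954 km
11: √((-0.0098·111.32)² + (-0.0275·73.69)²) = √(1.190141 + 4.106601) = 2.3015 km
12: √((0.0257·111.32)² + (0.0217·73.69)²) = √(8.184886 + 2.557034) = 3.2775 km
13: √((0.0406·111.32)² + (0.0163·73.69)²) = √(20.426712 + 1.442754) = 4.6765 km
14: √((0.0512·111.32)² + (0.0031·73.69)²) = √(32.485258 + 0.052184) = 5.7042 km
15: √((0.0415·111.32)² + (-0.0019·73.69)²) = √(21.342367 + 0.019603) = 4.6219 km
Sorted: 2 (0.6368 km) < 10 (1.5954 km) < 11 (2.3015 km) < 3 (2.4730 km) < …

2, 10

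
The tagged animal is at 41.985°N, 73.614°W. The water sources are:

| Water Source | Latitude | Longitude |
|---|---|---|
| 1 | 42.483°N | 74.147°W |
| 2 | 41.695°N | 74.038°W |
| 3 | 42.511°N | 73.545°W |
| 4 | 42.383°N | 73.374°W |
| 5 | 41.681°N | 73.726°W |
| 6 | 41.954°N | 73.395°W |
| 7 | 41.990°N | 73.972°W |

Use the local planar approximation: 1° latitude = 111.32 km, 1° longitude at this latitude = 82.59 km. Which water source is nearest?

6

Distances from 41.985°N, 73.614°W:
1: √((0.498·111.32)² + (-0.533·82.59)²) = √(3073.30088 + 1937.80178) = 70.789 km
2: √((-0.290·111.32)² + (-0.424·82.59)²) = √(1042.17918 + 1226.27153) = 47.628 km
3: √((0.526·111.32)² + (0.069·82.59)²) = √(3428.60839 + 32.47530) = 58.831 km
4: √((0.398·111.32)² + (0.240·82.59)²) = √(1962.96492 + 392.89583) = 48.537 km
5: √((-0.304·111.32)² + (-0.112·82.59)²) = √(1145.23223 + 85.56398) = 35.083 km
6: √((-0.031·111.32)² + (0.219·82.59)²) = √(11.90885 + 327.14717) = 18.413 km
7: √((0.005·111.32)² + (-0.358·82.59)²) = √(0.30980 + 874.22050) = 29.572 km
Minimum: 6 at 18.413 km.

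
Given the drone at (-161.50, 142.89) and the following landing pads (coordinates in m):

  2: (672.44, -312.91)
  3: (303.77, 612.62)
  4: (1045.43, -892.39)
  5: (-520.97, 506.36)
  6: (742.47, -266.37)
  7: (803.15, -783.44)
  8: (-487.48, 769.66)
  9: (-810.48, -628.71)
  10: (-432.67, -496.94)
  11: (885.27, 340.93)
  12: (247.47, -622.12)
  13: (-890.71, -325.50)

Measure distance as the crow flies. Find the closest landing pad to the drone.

Distances from (-161.50, 142.89):
2: 950.37 m
3: 661.15 m
4: 1590.12 m
5: 511.20 m
6: 992.30 m
7: 1337.40 m
8: 706.47 m
9: 1008.24 m
10: 694.92 m
11: 1065.34 m
12: 867.47 m
13: 866.68 m
Minimum: 5 at 511.20 m.

5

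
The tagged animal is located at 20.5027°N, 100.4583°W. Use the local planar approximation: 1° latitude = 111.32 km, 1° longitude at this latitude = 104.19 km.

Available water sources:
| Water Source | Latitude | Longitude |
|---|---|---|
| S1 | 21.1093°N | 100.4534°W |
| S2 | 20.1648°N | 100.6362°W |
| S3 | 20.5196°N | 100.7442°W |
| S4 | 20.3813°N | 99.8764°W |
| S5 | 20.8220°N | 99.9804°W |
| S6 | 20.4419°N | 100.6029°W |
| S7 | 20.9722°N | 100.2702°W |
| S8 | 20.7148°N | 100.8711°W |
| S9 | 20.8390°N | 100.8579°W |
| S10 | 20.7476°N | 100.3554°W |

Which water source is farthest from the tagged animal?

S1

Distances from 20.5027°N, 100.4583°W:
S1: √((0.6066·111.32)² + (0.0049·104.19)²) = √(4559.856834 + 0.260642) = 67.5286 km
S2: √((-0.3379·111.32)² + (-0.1779·104.19)²) = √(1414.890331 + 343.561090) = 41.9339 km
S3: √((0.0169·111.32)² + (-0.2859·104.19)²) = √(3.539320 + 887.320238) = 29.8473 km
S4: √((-0.1214·111.32)² + (0.5819·104.19)²) = √(182.634899 + 3675.773906) = 62.1161 km
S5: √((0.3193·111.32)² + (0.4779·104.19)²) = √(1263.409774 + 2479.283197) = 61.1776 km
S6: √((-0.0608·111.32)² + (-0.1446·104.19)²) = √(45.809289 + 226.980559) = 16.5164 km
S7: √((0.4695·111.32)² + (0.1881·104.19)²) = √(2731.603047 + 384.087052) = 55.8184 km
S8: √((0.2121·111.32)² + (-0.4128·104.19)²) = √(557.477999 + 1849.828445) = 49.0643 km
S9: √((0.3363·111.32)² + (-0.3996·104.19)²) = √(1401.522680 + 1733.416935) = 55.9905 km
S10: √((0.2449·111.32)² + (0.1029·104.19)²) = √(743.231257 + 114.943079) = 29.2946 km
Maximum: S1 at 67.5286 km.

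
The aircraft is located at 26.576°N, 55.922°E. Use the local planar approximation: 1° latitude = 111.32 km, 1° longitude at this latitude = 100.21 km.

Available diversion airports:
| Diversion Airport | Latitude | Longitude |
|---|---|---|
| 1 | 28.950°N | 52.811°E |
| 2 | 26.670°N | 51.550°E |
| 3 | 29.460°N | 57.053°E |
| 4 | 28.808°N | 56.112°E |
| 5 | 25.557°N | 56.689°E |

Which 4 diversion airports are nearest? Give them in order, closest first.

5, 4, 3, 1

Distances from 26.576°N, 55.922°E:
1: 408.694 km
2: 438.243 km
3: 340.465 km
4: 249.195 km
5: 137.022 km
Sorted: 5 (137.022 km) < 4 (249.195 km) < 3 (340.465 km) < 1 (408.694 km) < 2 (438.243 km)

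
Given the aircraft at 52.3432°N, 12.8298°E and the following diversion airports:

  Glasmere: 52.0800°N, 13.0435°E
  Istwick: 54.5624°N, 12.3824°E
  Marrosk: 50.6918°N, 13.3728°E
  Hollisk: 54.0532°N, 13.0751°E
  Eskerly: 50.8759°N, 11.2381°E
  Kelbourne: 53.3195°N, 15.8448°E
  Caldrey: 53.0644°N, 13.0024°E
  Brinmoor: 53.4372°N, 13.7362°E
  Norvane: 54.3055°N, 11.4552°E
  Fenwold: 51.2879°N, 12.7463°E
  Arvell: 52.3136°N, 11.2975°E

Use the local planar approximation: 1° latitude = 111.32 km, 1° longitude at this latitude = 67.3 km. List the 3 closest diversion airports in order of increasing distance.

Glasmere, Caldrey, Arvell

Distances from 52.3432°N, 12.8298°E:
Glasmere: 32.6389 km
Istwick: 248.8695 km
Marrosk: 187.4309 km
Hollisk: 191.0717 km
Eskerly: 195.3328 km
Kelbourne: 230.1825 km
Caldrey: 81.1200 km
Brinmoor: 136.2074 km
Norvane: 237.2249 km
Fenwold: 117.6103 km
Arvell: 103.1764 km
Sorted: Glasmere (32.6389 km) < Caldrey (81.1200 km) < Arvell (103.1764 km) < Fenwold (117.6103 km) < Brinmoor (136.2074 km) < …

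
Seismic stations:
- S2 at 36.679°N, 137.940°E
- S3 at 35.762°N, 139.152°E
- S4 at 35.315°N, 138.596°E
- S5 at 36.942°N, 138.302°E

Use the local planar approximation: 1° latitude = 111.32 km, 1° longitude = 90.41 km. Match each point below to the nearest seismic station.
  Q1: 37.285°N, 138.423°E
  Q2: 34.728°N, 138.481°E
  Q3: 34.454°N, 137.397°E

Q1→S5; Q2→S4; Q3→S4

Q1 at 37.285°N, 138.423°E:
  S2: √((-0.606·111.32)² + (-0.483·90.41)²) = √(4550.84081 + 1906.89684) = 80.360 km
  S3: √((-1.523·111.32)² + (0.729·90.41)²) = √(28743.93367 + 4343.98178) = 181.901 km
  S4: √((-1.970·111.32)² + (0.173·90.41)²) = √(48092.66544 + 244.63869) = 219.857 km
  S5: √((-0.343·111.32)² + (-0.121·90.41)²) = √(1457.92316 + 119.67507) = 39.719 km
  → nearest: S5 (39.719 km)
Q2 at 34.728°N, 138.481°E:
  S2: √((1.951·111.32)² + (-0.541·90.41)²) = √(47169.46322 + 2392.36516) = 222.625 km
  S3: √((1.034·111.32)² + (0.671·90.41)²) = √(13249.13340 + 3680.25557) = 130.113 km
  S4: √((0.587·111.32)² + (0.115·90.41)²) = √(4269.94811 + 108.10073) = 66.167 km
  S5: √((2.214·111.32)² + (-0.179·90.41)²) = √(60743.75405 + 261.90211) = 246.993 km
  → nearest: S4 (66.167 km)
Q3 at 34.454°N, 137.397°E:
  S2: √((2.225·111.32)² + (0.543·90.41)²) = √(61348.84997 + 2410.08632) = 252.505 km
  S3: √((1.308·111.32)² + (1.755·90.41)²) = √(21201.27032 + 25176.02610) = 215.354 km
  S4: √((0.861·111.32)² + (1.199·90.41)²) = √(9186.55540 + 11750.90471) = 144.698 km
  S5: √((2.488·111.32)² + (0.905·90.41)²) = √(76709.14592 + 6694.68422) = 288.797 km
  → nearest: S4 (144.698 km)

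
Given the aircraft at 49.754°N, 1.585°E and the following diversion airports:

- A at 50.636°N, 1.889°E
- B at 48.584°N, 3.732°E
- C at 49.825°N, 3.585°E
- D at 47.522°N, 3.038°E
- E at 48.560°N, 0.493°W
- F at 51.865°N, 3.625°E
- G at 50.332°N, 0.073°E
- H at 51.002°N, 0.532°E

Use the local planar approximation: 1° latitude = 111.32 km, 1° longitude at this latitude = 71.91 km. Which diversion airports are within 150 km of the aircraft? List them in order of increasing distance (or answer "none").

A, G, C

Distances from 49.754°N, 1.585°E:
A: 100.588 km
B: 201.990 km
C: 144.037 km
D: 269.542 km
E: 199.989 km
F: 277.026 km
G: 126.340 km
H: 158.223 km
Threshold 150 km: A (100.588 km), G (126.340 km), C (144.037 km) are within range.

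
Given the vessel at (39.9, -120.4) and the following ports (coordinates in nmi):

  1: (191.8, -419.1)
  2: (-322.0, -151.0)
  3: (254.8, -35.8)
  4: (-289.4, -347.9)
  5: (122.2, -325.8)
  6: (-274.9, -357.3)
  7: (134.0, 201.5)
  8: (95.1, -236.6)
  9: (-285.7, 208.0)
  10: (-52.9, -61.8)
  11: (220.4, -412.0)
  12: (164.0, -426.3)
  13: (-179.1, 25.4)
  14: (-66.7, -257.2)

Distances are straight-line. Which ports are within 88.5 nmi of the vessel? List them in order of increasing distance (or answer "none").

Distances from (39.9, -120.4):
1: √((151.9)² + (-298.7)²) = √(23073.610 + 89221.690) = 335.1 nmi
2: √((-361.9)² + (-30.6)²) = √(130971.610 + 936.360) = 363.2 nmi
3: √((214.9)² + (84.6)²) = √(46182.010 + 7157.160) = 231.0 nmi
4: √((-329.3)² + (-227.5)²) = √(108438.490 + 51756.250) = 400.2 nmi
5: √((82.3)² + (-205.4)²) = √(6773.290 + 42189.160) = 221.3 nmi
6: √((-314.8)² + (-236.9)²) = √(99099.040 + 56121.610) = 394.0 nmi
7: √((94.1)² + (321.9)²) = √(8854.810 + 103619.610) = 335.4 nmi
8: √((55.2)² + (-116.2)²) = √(3047.040 + 13502.440) = 128.6 nmi
9: √((-325.6)² + (328.4)²) = √(106015.360 + 107846.560) = 462.5 nmi
10: √((-92.8)² + (58.6)²) = √(8611.840 + 3433.960) = 109.8 nmi
11: √((180.5)² + (-291.6)²) = √(32580.250 + 85030.560) = 342.9 nmi
12: √((124.1)² + (-305.9)²) = √(15400.810 + 93574.810) = 330.1 nmi
13: √((-219.0)² + (145.8)²) = √(47961.000 + 21257.640) = 263.1 nmi
14: √((-106.6)² + (-136.8)²) = √(11363.560 + 18714.240) = 173.4 nmi
Threshold 88.5 nmi: none within range.

none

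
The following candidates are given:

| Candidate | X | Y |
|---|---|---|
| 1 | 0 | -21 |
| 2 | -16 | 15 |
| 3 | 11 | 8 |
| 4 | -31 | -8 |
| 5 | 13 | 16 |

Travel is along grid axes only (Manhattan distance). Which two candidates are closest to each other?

3 and 5

Pairwise distances:
3–5: 10
2–5: 30
2–3: 34
2–4: 38
1–3: 40
1–4: 44
1–5: 50
1–2: 52
3–4: 58
4–5: 68
Closest pair: 3–5 at 10.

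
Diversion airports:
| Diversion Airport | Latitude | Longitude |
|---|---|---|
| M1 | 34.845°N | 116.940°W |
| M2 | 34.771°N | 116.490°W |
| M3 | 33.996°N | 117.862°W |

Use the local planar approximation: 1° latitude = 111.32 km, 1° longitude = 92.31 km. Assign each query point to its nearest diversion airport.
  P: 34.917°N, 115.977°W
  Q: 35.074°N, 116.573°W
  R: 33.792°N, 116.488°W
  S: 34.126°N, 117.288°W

P at 34.917°N, 115.977°W:
  M1: √((-0.072·111.32)² + (-0.963·92.31)²) = √(64.24087 + 7902.23746) = 89.255 km
  M2: √((-0.146·111.32)² + (-0.513·92.31)²) = √(264.15091 + 2242.49887) = 50.066 km
  M3: √((-0.921·111.32)² + (-1.885·92.31)²) = √(10511.52326 + 30277.51382) = 201.963 km
  → nearest: M2 (50.066 km)
Q at 35.074°N, 116.573°W:
  M1: √((-0.229·111.32)² + (-0.367·92.31)²) = √(649.85634 + 1147.70330) = 42.398 km
  M2: √((-0.303·111.32)² + (0.083·92.31)²) = √(1137.71020 + 58.70211) = 34.589 km
  M3: √((-1.078·111.32)² + (-1.289·92.31)²) = √(14400.71041 + 14158.04657) = 168.993 km
  → nearest: M2 (34.589 km)
R at 33.792°N, 116.488°W:
  M1: √((1.053·111.32)² + (-0.452·92.31)²) = √(13740.51902 + 1740.90219) = 124.424 km
  M2: √((0.979·111.32)² + (-0.002·92.31)²) = √(11877.13735 + 0.03408) = 108.982 km
  M3: √((0.204·111.32)² + (-1.374·92.31)²) = √(515.71140 + 16086.84834) = 128.851 km
  → nearest: M2 (108.982 km)
S at 34.126°N, 117.288°W:
  M1: √((0.719·111.32)² + (0.348·92.31)²) = √(6406.25433 + 1031.94367) = 86.245 km
  M2: √((0.645·111.32)² + (0.798·92.31)²) = √(5155.44104 + 5426.29355) = 102.868 km
  M3: √((-0.130·111.32)² + (-0.574·92.31)²) = √(209.42721 + 2807.50984) = 54.927 km
  → nearest: M3 (54.927 km)

P→M2; Q→M2; R→M2; S→M3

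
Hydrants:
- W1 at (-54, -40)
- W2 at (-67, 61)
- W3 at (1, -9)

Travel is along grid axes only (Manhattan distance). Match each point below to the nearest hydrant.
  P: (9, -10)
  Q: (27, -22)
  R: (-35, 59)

P→W3; Q→W3; R→W2

P at (9, -10):
  W1: 93
  W2: 147
  W3: 9
  → nearest: W3 (9)
Q at (27, -22):
  W1: 99
  W2: 177
  W3: 39
  → nearest: W3 (39)
R at (-35, 59):
  W1: 118
  W2: 34
  W3: 104
  → nearest: W2 (34)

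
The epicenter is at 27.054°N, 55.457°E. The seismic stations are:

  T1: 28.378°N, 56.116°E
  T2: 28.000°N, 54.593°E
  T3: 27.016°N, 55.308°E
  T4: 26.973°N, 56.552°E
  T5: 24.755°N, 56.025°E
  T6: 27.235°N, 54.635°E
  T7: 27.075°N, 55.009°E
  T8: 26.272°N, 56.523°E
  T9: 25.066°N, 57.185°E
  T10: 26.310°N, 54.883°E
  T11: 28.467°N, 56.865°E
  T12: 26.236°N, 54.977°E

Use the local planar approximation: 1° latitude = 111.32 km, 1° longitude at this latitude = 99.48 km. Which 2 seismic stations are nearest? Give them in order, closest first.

Distances from 27.054°N, 55.457°E:
T1: √((1.324·111.32)² + (0.659·99.48)²) = √(21723.12822 + 4297.76221) = 161.310 km
T2: √((0.946·111.32)² + (-0.864·99.48)²) = √(11089.92651 + 7387.52627) = 135.932 km
T3: √((-0.038·111.32)² + (-0.149·99.48)²) = √(17.89425 + 219.70710) = 15.414 km
T4: √((-0.081·111.32)² + (1.095·99.48)²) = √(81.30485 + 11865.87562) = 109.303 km
T5: √((-2.299·111.32)² + (0.568·99.48)²) = √(65497.44183 + 3192.77434) = 262.088 km
T6: √((0.181·111.32)² + (-0.822·99.48)²) = √(405.97898 + 6686.75157) = 84.218 km
T7: √((0.021·111.32)² + (-0.448·99.48)²) = √(5.46493 + 1986.22105) = 44.628 km
T8: √((-0.782·111.32)² + (1.066·99.48)²) = √(7578.09249 + 11245.68625) = 137.200 km
T9: √((-1.988·111.32)² + (1.728·99.48)²) = √(48975.53123 + 29550.10507) = 280.224 km
T10: √((-0.744·111.32)² + (-0.574·99.48)²) = √(6859.49694 + 3260.58359) = 100.599 km
T11: √((1.413·111.32)² + (1.408·99.48)²) = √(24741.76736 + 19618.99980) = 210.620 km
T12: √((-0.818·111.32)² + (-0.480·99.48)²) = √(8291.87989 + 2280.10070) = 102.820 km
Sorted: T3 (15.414 km) < T7 (44.628 km) < T6 (84.218 km) < T10 (100.599 km) < …

T3, T7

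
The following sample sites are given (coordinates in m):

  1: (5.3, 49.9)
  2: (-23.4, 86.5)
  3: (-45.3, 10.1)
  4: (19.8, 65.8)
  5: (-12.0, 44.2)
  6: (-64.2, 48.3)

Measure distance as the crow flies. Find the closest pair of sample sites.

Pairwise distances:
1–5: 18.2 m
1–4: 21.5 m
4–5: 38.4 m
3–6: 42.6 m
2–5: 43.8 m
1–2: 46.5 m
3–5: 47.7 m
2–4: 47.9 m
5–6: 52.4 m
2–6: 55.9 m
1–3: 64.4 m
1–6: 69.5 m
2–3: 79.5 m
3–4: 85.7 m
4–6: 85.8 m
Closest pair: 1–5 at 18.2 m.

1 and 5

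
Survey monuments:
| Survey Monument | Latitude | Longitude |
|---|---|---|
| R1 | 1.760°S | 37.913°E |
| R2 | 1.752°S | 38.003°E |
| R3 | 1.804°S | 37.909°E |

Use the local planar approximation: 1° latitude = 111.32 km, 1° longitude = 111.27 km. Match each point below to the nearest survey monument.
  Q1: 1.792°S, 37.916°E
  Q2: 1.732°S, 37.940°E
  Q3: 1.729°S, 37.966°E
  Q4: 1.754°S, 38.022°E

Q1→R3; Q2→R1; Q3→R2; Q4→R2

Q1 at 1.792°S, 37.916°E:
  R1: 3.578 km
  R2: 10.655 km
  R3: 1.546 km
  → nearest: R3 (1.546 km)
Q2 at 1.732°S, 37.940°E:
  R1: 4.329 km
  R2: 7.355 km
  R3: 8.726 km
  → nearest: R1 (4.329 km)
Q3 at 1.729°S, 37.966°E:
  R1: 6.833 km
  R2: 4.848 km
  R3: 10.485 km
  → nearest: R2 (4.848 km)
Q4 at 1.754°S, 38.022°E:
  R1: 12.147 km
  R2: 2.126 km
  R3: 13.750 km
  → nearest: R2 (2.126 km)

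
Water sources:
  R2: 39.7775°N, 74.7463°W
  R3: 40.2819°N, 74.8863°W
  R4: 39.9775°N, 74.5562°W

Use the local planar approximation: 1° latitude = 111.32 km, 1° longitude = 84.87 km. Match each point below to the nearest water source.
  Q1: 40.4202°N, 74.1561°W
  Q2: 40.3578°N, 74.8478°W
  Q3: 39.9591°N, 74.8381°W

Q1 at 40.4202°N, 74.1561°W:
  R2: √((-0.6427·111.32)² + (-0.5902·84.87)²) = √(5118.739110 + 2509.035549) = 87.3371 km
  R3: √((-0.1383·111.32)² + (-0.7302·84.87)²) = √(237.023145 + 3840.537956) = 63.8558 km
  R4: √((-0.4427·111.32)² + (-0.4001·84.87)²) = √(2428.652838 + 1153.043009) = 59.8473 km
  → nearest: R4 (59.8473 km)
Q2 at 40.3578°N, 74.8478°W:
  R2: √((-0.5803·111.32)² + (0.1015·84.87)²) = √(4173.030284 + 74.206251) = 65.1708 km
  R3: √((-0.0759·111.32)² + (-0.0385·84.87)²) = √(71.388778 + 10.676524) = 9.0590 km
  R4: √((-0.3803·111.32)² + (0.2916·84.87)²) = √(1792.251886 + 612.468058) = 49.0379 km
  → nearest: R3 (9.0590 km)
Q3 at 39.9591°N, 74.8381°W:
  R2: √((-0.1816·111.32)² + (0.0918·84.87)²) = √(408.675012 + 60.700709) = 21.6651 km
  R3: √((0.3228·111.32)² + (-0.0482·84.87)²) = √(1291.259255 + 16.734105) = 36.1662 km
  R4: √((0.0184·111.32)² + (0.2819·84.87)²) = √(4.195484 + 572.398591) = 24.0124 km
  → nearest: R2 (21.6651 km)

Q1→R4; Q2→R3; Q3→R2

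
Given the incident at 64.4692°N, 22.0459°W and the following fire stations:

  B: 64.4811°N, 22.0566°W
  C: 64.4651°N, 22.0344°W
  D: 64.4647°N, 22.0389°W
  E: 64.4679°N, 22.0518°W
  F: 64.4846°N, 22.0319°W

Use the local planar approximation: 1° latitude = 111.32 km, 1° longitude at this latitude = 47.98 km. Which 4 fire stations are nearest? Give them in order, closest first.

E, D, C, B

Distances from 64.4692°N, 22.0459°W:
B: √((0.0119·111.32)² + (-0.0107·47.98)²) = √(1.754851 + 0.263565) = 1.4207 km
C: √((-0.0041·111.32)² + (0.0115·47.98)²) = √(0.208312 + 0.304450) = 0.7161 km
D: √((-0.0045·111.32)² + (0.0070·47.98)²) = √(0.250941 + 0.112802) = 0.6031 km
E: √((-0.0013·111.32)² + (-0.0059·47.98)²) = √(0.020943 + 0.080135) = 0.3179 km
F: √((0.0154·111.32)² + (0.0140·47.98)²) = √(2.938920 + 0.451208) = 1.8412 km
Sorted: E (0.3179 km) < D (0.6031 km) < C (0.7161 km) < B (1.4207 km) < F (1.8412 km)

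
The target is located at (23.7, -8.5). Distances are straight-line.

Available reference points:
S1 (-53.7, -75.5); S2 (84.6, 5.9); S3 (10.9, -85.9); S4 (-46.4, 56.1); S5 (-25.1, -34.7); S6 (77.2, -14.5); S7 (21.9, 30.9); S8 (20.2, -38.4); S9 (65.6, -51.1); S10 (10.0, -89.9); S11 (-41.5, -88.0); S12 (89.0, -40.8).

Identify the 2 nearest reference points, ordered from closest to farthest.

Distances from (23.7, -8.5):
S1: √((-77.4)² + (-67.0)²) = √(5990.760 + 4489.000) = 102.4
S2: √((60.9)² + (14.4)²) = √(3708.810 + 207.360) = 62.6
S3: √((-12.8)² + (-77.4)²) = √(163.840 + 5990.760) = 78.5
S4: √((-70.1)² + (64.6)²) = √(4914.010 + 4173.160) = 95.3
S5: √((-48.8)² + (-26.2)²) = √(2381.440 + 686.440) = 55.4
S6: √((53.5)² + (-6.0)²) = √(2862.250 + 36.000) = 53.8
S7: √((-1.8)² + (39.4)²) = √(3.240 + 1552.360) = 39.4
S8: √((-3.5)² + (-29.9)²) = √(12.250 + 894.010) = 30.1
S9: √((41.9)² + (-42.6)²) = √(1755.610 + 1814.760) = 59.8
S10: √((-13.7)² + (-81.4)²) = √(187.690 + 6625.960) = 82.5
S11: √((-65.2)² + (-79.5)²) = √(4251.040 + 6320.250) = 102.8
S12: √((65.3)² + (-32.3)²) = √(4264.090 + 1043.290) = 72.9
Sorted: S8 (30.1) < S7 (39.4) < S6 (53.8) < S5 (55.4) < …

S8, S7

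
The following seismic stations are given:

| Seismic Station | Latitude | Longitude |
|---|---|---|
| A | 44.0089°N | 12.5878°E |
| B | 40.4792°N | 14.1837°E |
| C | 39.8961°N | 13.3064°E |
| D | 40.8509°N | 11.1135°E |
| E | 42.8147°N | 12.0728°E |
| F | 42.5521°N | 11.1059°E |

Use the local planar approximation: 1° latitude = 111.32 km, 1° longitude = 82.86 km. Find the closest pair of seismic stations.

E and F

Pairwise distances:
A–B: √((-3.5297·111.32)² + (1.5959·82.86)²) = √(154391.001790 + 17486.432161) = 414.5810 km
A–C: √((-4.1128·111.32)² + (0.7186·82.86)²) = √(209614.623339 + 3545.392190) = 461.6926 km
A–D: √((-3.1580·111.32)² + (-1.4743·82.86)²) = √(123586.390038 + 14923.187272) = 372.1687 km
A–E: √((-1.1942·111.32)² + (-0.5150·82.86)²) = √(17672.603305 + 1820.976394) = 139.6194 km
A–F: √((-1.4568·111.32)² + (-1.4819·82.86)²) = √(26299.425457 + 15077.441566) = 203.4130 km
B–C: √((-0.5831·111.32)² + (-0.8773·82.86)²) = √(4213.397936 + 5284.283589) = 97.4560 km
B–D: √((0.3717·111.32)² + (-3.0702·82.86)²) = √(1712.109423 + 64717.717604) = 257.7398 km
B–E: √((2.3355·111.32)² + (-2.1109·82.86)²) = √(67593.687347 + 30593.219149) = 313.3479 km
B–F: √((2.0729·111.32)² + (-3.0778·82.86)²) = √(53247.975249 + 65038.519783) = 343.9280 km
C–D: √((0.9548·111.32)² + (-2.1929·82.86)²) = √(11297.210370 + 33016.232413) = 210.5076 km
C–E: √((2.9186·111.32)² + (-1.2336·82.86)²) = √(105559.069092 + 10448.130281) = 340.5983 km
C–F: √((2.6560·111.32)² + (-2.2005·82.86)²) = √(87418.336249 + 33245.479696) = 347.3670 km
D–E: √((1.9638·111.32)² + (0.9593·82.86)²) = √(47790.426540 + 6318.278236) = 232.6128 km
D–F: √((1.7012·111.32)² + (-0.0076·82.86)²) = √(35863.869322 + 0.396567) = 189.3786 km
E–F: √((-0.2626·111.32)² + (-0.9669·82.86)²) = √(854.546774 + 6418.787207) = 85.2838 km
Closest pair: E–F at 85.2838 km.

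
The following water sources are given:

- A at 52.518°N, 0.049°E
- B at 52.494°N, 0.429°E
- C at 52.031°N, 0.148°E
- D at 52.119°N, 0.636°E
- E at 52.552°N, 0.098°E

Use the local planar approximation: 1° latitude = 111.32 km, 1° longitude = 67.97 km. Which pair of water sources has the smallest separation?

Pairwise distances:
A–B: √((-0.024·111.32)² + (0.380·67.97)²) = √(7.13787 + 667.11658) = 25.966 km
A–C: √((-0.487·111.32)² + (0.099·67.97)²) = √(2939.03202 + 45.27984) = 54.629 km
A–D: √((-0.399·111.32)² + (0.587·67.97)²) = √(1972.84146 + 1591.88152) = 59.705 km
A–E: √((0.034·111.32)² + (0.049·67.97)²) = √(14.32532 + 11.09243) = 5.042 km
B–C: √((-0.463·111.32)² + (-0.281·67.97)²) = √(2656.49117 + 364.79357) = 54.966 km
B–D: √((-0.375·111.32)² + (0.207·67.97)²) = √(1742.64502 + 197.95899) = 44.052 km
B–E: √((0.058·111.32)² + (-0.331·67.97)²) = √(41.68717 + 506.16315) = 23.406 km
C–D: √((0.088·111.32)² + (0.488·67.97)²) = √(95.96475 + 1100.20644) = 34.586 km
C–E: √((0.521·111.32)² + (-0.050·67.97)²) = √(3363.73553 + 11.54980) = 58.097 km
D–E: √((0.433·111.32)² + (-0.538·67.97)²) = √(2323.39039 + 1337.20838) = 60.503 km
Closest pair: A–E at 5.042 km.

A and E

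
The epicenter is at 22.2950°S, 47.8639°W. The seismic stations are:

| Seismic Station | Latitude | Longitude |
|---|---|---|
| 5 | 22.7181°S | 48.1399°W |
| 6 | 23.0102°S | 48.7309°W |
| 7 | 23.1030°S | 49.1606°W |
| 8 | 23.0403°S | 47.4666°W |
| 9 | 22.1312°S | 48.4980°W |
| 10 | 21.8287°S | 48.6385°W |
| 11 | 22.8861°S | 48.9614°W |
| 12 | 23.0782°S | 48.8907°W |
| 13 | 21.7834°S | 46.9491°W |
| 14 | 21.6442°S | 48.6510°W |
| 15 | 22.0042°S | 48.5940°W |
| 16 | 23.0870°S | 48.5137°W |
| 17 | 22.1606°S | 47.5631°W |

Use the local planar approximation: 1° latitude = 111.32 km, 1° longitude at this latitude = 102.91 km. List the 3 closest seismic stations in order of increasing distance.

Distances from 22.2950°S, 47.8639°W:
5: 55.0009 km
6: 119.5803 km
7: 160.9271 km
8: 92.4941 km
9: 67.7549 km
10: 95.1253 km
11: 130.7138 km
12: 136.9930 km
13: 110.0281 km
14: 108.6722 km
15: 81.8116 km
16: 110.6565 km
17: 34.3813 km
Sorted: 17 (34.3813 km) < 5 (55.0009 km) < 9 (67.7549 km) < 15 (81.8116 km) < 8 (92.4941 km) < …

17, 5, 9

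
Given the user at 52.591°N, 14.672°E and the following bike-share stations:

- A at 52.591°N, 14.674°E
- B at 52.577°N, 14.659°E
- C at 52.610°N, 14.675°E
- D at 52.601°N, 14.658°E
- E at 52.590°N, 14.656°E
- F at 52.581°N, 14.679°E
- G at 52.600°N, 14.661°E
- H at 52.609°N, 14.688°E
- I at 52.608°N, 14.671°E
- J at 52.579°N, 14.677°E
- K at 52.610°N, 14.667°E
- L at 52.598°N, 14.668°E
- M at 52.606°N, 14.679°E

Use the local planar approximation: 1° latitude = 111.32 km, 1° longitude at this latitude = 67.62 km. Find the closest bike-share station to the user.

A

Distances from 52.591°N, 14.672°E:
A: 0.135 km
B: 1.789 km
C: 2.125 km
D: 1.461 km
E: 1.088 km
F: 1.210 km
G: 1.248 km
H: 2.277 km
I: 1.894 km
J: 1.378 km
K: 2.142 km
L: 0.825 km
M: 1.736 km
Minimum: A at 0.135 km.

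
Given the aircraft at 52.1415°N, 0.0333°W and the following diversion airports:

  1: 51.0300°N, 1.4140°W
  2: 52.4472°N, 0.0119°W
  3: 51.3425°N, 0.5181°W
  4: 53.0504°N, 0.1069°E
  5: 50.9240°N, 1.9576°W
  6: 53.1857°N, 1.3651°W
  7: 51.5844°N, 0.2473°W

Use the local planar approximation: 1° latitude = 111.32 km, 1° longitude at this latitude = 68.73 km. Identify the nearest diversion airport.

Distances from 52.1415°N, 0.0333°W:
1: 155.9321 km
2: 34.0623 km
3: 94.9810 km
4: 101.6366 km
5: 189.3697 km
6: 147.9541 km
7: 63.7367 km
Minimum: 2 at 34.0623 km.

2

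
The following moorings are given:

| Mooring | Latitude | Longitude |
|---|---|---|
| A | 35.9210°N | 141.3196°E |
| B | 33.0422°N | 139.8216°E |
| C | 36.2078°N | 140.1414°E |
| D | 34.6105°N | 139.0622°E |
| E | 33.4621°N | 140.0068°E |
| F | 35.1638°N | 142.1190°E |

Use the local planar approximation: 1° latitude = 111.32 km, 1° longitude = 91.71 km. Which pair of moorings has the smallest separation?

Pairwise distances:
A–B: √((-2.8788·111.32)² + (-1.4980·91.71)²) = √(102699.749279 + 18873.698523) = 348.6738 km
A–C: √((0.2868·111.32)² + (-1.1782·91.71)²) = √(1019.306255 + 11675.390732) = 112.6707 km
A–D: √((-1.3105·111.32)² + (-2.2574·91.71)²) = √(21282.392377 + 42859.828440) = 253.2631 km
A–E: √((-2.4589·111.32)² + (-1.3128·91.71)²) = √(74925.237668 + 14495.410640) = 299.0329 km
A–F: √((-0.7572·111.32)² + (0.7994·91.71)²) = √(7105.057647 + 5374.792157) = 111.7132 km
B–C: √((3.1656·111.32)² + (0.3198·91.71)²) = √(124181.948471 + 860.181912) = 353.6130 km
B–D: √((1.5683·111.32)² + (-0.7594·91.71)²) = √(30479.278359 + 4850.366688) = 187.9618 km
B–E: √((0.4199·111.32)² + (0.1852·91.71)²) = √(2184.933103 + 288.479762) = 49.7334 km
B–F: √((2.1216·111.32)² + (2.2974·91.71)²) = √(55779.344820 + 44392.195085) = 316.4989 km
C–D: √((-1.5973·111.32)² + (-1.0792·91.71)²) = √(31616.906772 + 9795.740242) = 203.5010 km
C–E: √((-2.7457·111.32)² + (-0.1346·91.71)²) = √(93422.731863 + 152.378434) = 305.9005 km
C–F: √((-1.0440·111.32)² + (1.9776·91.71)²) = √(13506.642119 + 32893.515686) = 215.4070 km
D–E: √((-1.1484·111.32)² + (0.9446·91.71)²) = √(16343.036964 + 7504.629728) = 154.4269 km
D–F: √((0.5533·111.32)² + (3.0568·91.71)²) = √(3793.741503 + 78590.026688) = 287.0257 km
E–F: √((1.7017·111.32)² + (2.1122·91.71)²) = √(35884.953932 + 37523.510636) = 270.9400 km
Closest pair: B–E at 49.7334 km.

B and E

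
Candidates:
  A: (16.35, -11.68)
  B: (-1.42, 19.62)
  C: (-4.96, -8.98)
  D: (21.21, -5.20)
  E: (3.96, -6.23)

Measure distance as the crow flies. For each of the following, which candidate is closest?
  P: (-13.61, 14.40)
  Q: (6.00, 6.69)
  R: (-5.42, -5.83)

P at (-13.61, 14.40):
  A: 39.72
  B: 13.26
  C: 24.93
  D: 39.96
  E: 27.10
  → nearest: B (13.26)
Q at (6.00, 6.69):
  A: 21.09
  B: 14.91
  C: 19.12
  D: 19.31
  E: 13.08
  → nearest: E (13.08)
R at (-5.42, -5.83):
  A: 22.54
  B: 25.76
  C: 3.18
  D: 26.64
  E: 9.39
  → nearest: C (3.18)

P→B; Q→E; R→C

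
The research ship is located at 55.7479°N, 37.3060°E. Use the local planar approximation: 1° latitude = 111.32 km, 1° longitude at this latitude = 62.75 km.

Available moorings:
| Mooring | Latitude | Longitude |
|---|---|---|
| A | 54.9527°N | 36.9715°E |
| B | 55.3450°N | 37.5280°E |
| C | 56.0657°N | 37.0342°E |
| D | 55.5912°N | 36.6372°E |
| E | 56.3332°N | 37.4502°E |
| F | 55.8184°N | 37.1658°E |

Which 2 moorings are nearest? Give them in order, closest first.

F, C

Distances from 55.7479°N, 37.3060°E:
A: 90.9761 km
B: 46.9644 km
C: 39.2741 km
D: 45.4481 km
E: 65.7809 km
F: 11.7894 km
Sorted: F (11.7894 km) < C (39.2741 km) < D (45.4481 km) < B (46.9644 km) < …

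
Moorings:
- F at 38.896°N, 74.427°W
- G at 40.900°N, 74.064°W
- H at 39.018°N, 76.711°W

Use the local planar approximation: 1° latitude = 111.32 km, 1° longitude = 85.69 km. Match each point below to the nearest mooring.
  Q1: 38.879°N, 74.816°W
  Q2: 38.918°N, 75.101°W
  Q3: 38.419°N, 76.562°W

Q1 at 38.879°N, 74.816°W:
  F: 33.387 km
  G: 234.024 km
  H: 163.118 km
  → nearest: F (33.387 km)
Q2 at 38.918°N, 75.101°W:
  F: 57.807 km
  G: 237.858 km
  H: 138.409 km
  → nearest: F (57.807 km)
Q3 at 38.419°N, 76.562°W:
  F: 190.498 km
  G: 349.424 km
  H: 67.892 km
  → nearest: H (67.892 km)

Q1→F; Q2→F; Q3→H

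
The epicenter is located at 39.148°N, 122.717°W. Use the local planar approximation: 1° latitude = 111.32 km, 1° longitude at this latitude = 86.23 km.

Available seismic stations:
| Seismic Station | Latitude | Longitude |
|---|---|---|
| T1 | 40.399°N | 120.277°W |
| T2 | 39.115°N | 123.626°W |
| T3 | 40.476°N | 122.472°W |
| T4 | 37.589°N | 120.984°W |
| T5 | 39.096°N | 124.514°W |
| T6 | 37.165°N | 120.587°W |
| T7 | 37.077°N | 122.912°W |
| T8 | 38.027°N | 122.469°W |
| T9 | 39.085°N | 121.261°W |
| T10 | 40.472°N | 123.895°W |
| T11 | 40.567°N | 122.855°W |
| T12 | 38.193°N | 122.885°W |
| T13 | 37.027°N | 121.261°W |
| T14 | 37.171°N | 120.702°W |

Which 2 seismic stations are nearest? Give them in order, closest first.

Distances from 39.148°N, 122.717°W:
T1: 252.314 km
T2: 78.469 km
T3: 149.335 km
T4: 229.020 km
T5: 155.063 km
T6: 287.166 km
T7: 231.156 km
T8: 126.609 km
T9: 125.747 km
T10: 179.001 km
T11: 158.411 km
T12: 107.293 km
T13: 267.415 km
T14: 280.402 km
Sorted: T2 (78.469 km) < T12 (107.293 km) < T9 (125.747 km) < T8 (126.609 km) < …

T2, T12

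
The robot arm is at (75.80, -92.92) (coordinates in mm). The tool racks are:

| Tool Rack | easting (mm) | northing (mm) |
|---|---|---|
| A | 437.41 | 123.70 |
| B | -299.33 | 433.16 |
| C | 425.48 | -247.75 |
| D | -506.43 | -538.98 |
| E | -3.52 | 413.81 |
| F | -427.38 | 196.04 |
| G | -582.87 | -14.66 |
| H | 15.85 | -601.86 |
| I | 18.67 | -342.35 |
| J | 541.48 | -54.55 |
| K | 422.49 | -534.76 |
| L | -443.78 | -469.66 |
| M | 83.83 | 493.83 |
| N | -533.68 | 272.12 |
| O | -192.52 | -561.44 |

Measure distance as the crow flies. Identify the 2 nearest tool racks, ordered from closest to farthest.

I, C

Distances from (75.80, -92.92):
A: √((361.61)² + (216.62)²) = √(130761.7921 + 46924.2244) = 421.53 mm
B: √((-375.13)² + (526.08)²) = √(140722.5169 + 276760.1664) = 646.13 mm
C: √((349.68)² + (-154.83)²) = √(122276.1024 + 23972.3289) = 382.42 mm
D: √((-582.23)² + (-446.06)²) = √(338991.7729 + 198969.5236) = 733.46 mm
E: √((-79.32)² + (506.73)²) = √(6291.6624 + 256775.2929) = 512.90 mm
F: √((-503.18)² + (288.96)²) = √(253190.1124 + 83497.8816) = 580.25 mm
G: √((-658.67)² + (78.26)²) = √(433846.1689 + 6124.6276) = 663.30 mm
H: √((-59.95)² + (-508.94)²) = √(3594.0025 + 259019.9236) = 512.46 mm
I: √((-57.13)² + (-249.43)²) = √(3263.8369 + 62215.3249) = 255.89 mm
J: √((465.68)² + (38.37)²) = √(216857.8624 + 1472.2569) = 467.26 mm
K: √((346.69)² + (-441.84)²) = √(120193.9561 + 195222.5856) = 561.62 mm
L: √((-519.58)² + (-376.74)²) = √(269963.3764 + 141933.0276) = 641.79 mm
M: √((8.03)² + (586.75)²) = √(64.4809 + 344275.5625) = 586.80 mm
N: √((-609.48)² + (365.04)²) = √(371465.8704 + 133254.2016) = 710.44 mm
O: √((-268.32)² + (-468.52)²) = √(71995.6224 + 219510.9904) = 539.91 mm
Sorted: I (255.89 mm) < C (382.42 mm) < A (421.53 mm) < J (467.26 mm) < …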